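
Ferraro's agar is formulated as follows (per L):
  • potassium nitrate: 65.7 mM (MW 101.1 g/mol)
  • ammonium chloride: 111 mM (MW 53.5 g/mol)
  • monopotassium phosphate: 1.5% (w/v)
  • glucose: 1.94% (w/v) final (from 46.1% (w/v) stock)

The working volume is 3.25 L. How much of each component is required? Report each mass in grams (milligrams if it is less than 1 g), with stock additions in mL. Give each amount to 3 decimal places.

Scale factor relative to 1 L: 3.25.
potassium nitrate: 65.7 mmol/L × 101.1 g/mol × 3.25 L ÷ 1000 = 21.587 g
ammonium chloride: 111 mmol/L × 53.5 g/mol × 3.25 L ÷ 1000 = 19.300 g
monopotassium phosphate: 1.5% w/v = 15 g/L → 15 × 3.25 L = 48.750 g
glucose: C1V1 = C2V2 → 1.94% ÷ 46.1% × 3250 mL = 136.768 mL

potassium nitrate 21.587 g; ammonium chloride 19.300 g; monopotassium phosphate 48.750 g; glucose 136.768 mL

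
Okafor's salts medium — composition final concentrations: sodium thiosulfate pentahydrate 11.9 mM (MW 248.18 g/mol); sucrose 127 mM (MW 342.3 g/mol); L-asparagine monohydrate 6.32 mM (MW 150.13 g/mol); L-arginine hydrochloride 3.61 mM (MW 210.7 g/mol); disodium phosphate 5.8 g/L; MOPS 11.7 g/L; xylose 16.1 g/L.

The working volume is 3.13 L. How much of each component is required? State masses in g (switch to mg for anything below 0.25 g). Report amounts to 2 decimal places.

sodium thiosulfate pentahydrate 9.24 g; sucrose 136.07 g; L-asparagine monohydrate 2.97 g; L-arginine hydrochloride 2.38 g; disodium phosphate 18.15 g; MOPS 36.62 g; xylose 50.39 g

Scale factor relative to 1 L: 3.13.
sodium thiosulfate pentahydrate: 11.9 mmol/L × 248.18 g/mol × 3.13 L ÷ 1000 = 9.24 g
sucrose: 127 mmol/L × 342.3 g/mol × 3.13 L ÷ 1000 = 136.07 g
L-asparagine monohydrate: 6.32 mmol/L × 150.13 g/mol × 3.13 L ÷ 1000 = 2.97 g
L-arginine hydrochloride: 3.61 mmol/L × 210.7 g/mol × 3.13 L ÷ 1000 = 2.38 g
disodium phosphate: 5.8 g/L × 3.13 L = 18.15 g
MOPS: 11.7 g/L × 3.13 L = 36.62 g
xylose: 16.1 g/L × 3.13 L = 50.39 g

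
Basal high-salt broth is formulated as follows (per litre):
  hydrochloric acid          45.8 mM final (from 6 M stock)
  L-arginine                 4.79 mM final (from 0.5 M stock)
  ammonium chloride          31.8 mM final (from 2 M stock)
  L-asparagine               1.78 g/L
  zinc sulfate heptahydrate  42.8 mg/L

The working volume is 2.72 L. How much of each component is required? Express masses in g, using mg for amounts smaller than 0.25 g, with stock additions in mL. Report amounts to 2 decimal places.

hydrochloric acid 20.76 mL; L-arginine 26.06 mL; ammonium chloride 43.25 mL; L-asparagine 4.84 g; zinc sulfate heptahydrate 116.42 mg

Working volume: 2.72 L.
hydrochloric acid: C1V1 = C2V2 → 45.8 mM × 2720 mL ÷ 6000 mM = 20.76 mL
L-arginine: dilute stock: 4.79 mM × 2720 mL ÷ 500 mM = 26.06 mL
ammonium chloride: V = C2·V2/C1 = 31.8 mM × 2720 mL ÷ 2000 mM = 43.25 mL
L-asparagine: 1.78 g/L × 2.72 L = 4.84 g
zinc sulfate heptahydrate: 42.8 mg/L × 2.72 L = 116.42 mg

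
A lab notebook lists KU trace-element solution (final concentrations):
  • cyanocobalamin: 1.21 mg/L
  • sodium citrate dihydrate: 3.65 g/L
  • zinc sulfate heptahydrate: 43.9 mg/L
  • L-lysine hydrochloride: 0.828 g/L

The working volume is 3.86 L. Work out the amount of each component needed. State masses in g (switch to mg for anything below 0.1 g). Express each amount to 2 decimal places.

cyanocobalamin 4.67 mg; sodium citrate dihydrate 14.09 g; zinc sulfate heptahydrate 0.17 g; L-lysine hydrochloride 3.20 g

Scale factor relative to 1 L: 3.86.
cyanocobalamin: 1.21 mg/L × 3.86 L = 4.67 mg
sodium citrate dihydrate: 3.65 g/L × 3.86 L = 14.09 g
zinc sulfate heptahydrate: 43.9 mg/L × 3.86 L = 169.454 mg = 0.17 g
L-lysine hydrochloride: 0.828 g/L × 3.86 L = 3.20 g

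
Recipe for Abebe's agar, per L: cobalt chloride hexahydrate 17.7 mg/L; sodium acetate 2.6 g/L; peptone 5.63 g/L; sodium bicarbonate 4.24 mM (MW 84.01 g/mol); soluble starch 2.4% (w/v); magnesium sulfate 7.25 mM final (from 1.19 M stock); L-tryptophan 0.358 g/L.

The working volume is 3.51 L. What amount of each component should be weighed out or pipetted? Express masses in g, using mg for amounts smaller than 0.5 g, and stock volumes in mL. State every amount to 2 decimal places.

cobalt chloride hexahydrate 62.13 mg; sodium acetate 9.13 g; peptone 19.76 g; sodium bicarbonate 1.25 g; soluble starch 84.24 g; magnesium sulfate 21.38 mL; L-tryptophan 1.26 g

Scale factor relative to 1 L: 3.51.
cobalt chloride hexahydrate: 17.7 mg/L × 3.51 L = 62.13 mg
sodium acetate: 2.6 g/L × 3.51 L = 9.13 g
peptone: 5.63 g/L × 3.51 L = 19.76 g
sodium bicarbonate: 4.24 mmol/L × 84.01 g/mol × 3.51 L ÷ 1000 = 1.25 g
soluble starch: 2.4 g per 100 mL × 3510 mL ÷ 100 = 84.24 g
magnesium sulfate: C1V1 = C2V2 → 7.25 mM × 3510 mL ÷ 1190 mM = 21.38 mL
L-tryptophan: 0.358 g/L × 3.51 L = 1.26 g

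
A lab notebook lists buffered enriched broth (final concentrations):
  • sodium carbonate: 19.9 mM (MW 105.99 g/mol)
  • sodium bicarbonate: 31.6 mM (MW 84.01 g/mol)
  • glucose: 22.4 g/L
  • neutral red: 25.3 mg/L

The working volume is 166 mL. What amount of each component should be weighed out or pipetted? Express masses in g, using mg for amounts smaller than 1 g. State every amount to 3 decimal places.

sodium carbonate 350.127 mg; sodium bicarbonate 440.683 mg; glucose 3.718 g; neutral red 4.200 mg

Target volume = 166 mL = 0.166 L.
sodium carbonate: 19.9 mmol/L × 105.99 mg/mmol × 0.166 L = 350.127 mg
sodium bicarbonate: 31.6 mmol/L × 84.01 mg/mmol × 0.166 L = 440.683 mg
glucose: 22.4 g/L × 0.166 L = 3.718 g
neutral red: 25.3 mg/L × 0.166 L = 4.200 mg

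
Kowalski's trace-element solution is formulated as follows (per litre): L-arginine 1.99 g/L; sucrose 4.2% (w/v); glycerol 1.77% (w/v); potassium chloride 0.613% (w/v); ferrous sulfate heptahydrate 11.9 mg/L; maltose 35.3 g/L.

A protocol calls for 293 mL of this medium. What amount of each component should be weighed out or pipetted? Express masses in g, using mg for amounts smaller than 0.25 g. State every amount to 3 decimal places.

Scale factor relative to 1 L: 0.293.
L-arginine: 1.99 g/L × 0.293 L = 0.583 g
sucrose: 4.2% w/v = 42 g/L → 42 × 0.293 L = 12.306 g
glycerol: 1.77% w/v = 17.7 g/L → 17.7 × 0.293 L = 5.186 g
potassium chloride: 0.613% w/v = 6.13 g/L → 6.13 × 0.293 L = 1.796 g
ferrous sulfate heptahydrate: 11.9 mg/L × 0.293 L = 3.487 mg
maltose: 35.3 g/L × 0.293 L = 10.343 g

L-arginine 0.583 g; sucrose 12.306 g; glycerol 5.186 g; potassium chloride 1.796 g; ferrous sulfate heptahydrate 3.487 mg; maltose 10.343 g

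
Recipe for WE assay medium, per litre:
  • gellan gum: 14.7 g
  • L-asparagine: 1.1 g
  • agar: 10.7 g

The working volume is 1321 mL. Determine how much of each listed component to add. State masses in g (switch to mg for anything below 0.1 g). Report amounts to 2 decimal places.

Scale factor = 1321 mL / 1000 mL = 1.321.
gellan gum: 14.7 g × (1321 mL / 1000 mL) = 19.42 g
L-asparagine: 1.1 g × (1321 mL / 1000 mL) = 1.45 g
agar: 10.7 g × (1321 mL / 1000 mL) = 14.13 g

gellan gum 19.42 g; L-asparagine 1.45 g; agar 14.13 g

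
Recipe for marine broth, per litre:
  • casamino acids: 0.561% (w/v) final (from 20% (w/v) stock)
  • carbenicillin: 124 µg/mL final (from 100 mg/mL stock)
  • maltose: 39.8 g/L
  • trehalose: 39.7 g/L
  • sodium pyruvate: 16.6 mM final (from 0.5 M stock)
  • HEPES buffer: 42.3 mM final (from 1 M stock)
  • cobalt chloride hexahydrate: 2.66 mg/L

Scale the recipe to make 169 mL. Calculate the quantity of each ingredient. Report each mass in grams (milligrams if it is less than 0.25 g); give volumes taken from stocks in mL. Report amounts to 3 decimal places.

casamino acids 4.740 mL; carbenicillin 0.210 mL; maltose 6.726 g; trehalose 6.709 g; sodium pyruvate 5.611 mL; HEPES buffer 7.149 mL; cobalt chloride hexahydrate 0.450 mg

Working volume: 169 mL = 0.169 L.
casamino acids: V = C2·V2/C1 = 0.561% ÷ 20% × 169 mL = 4.740 mL
carbenicillin: C1V1 = C2V2 → 124 µg/mL × 169 mL ÷ 100000 µg/mL = 0.210 mL
maltose: 39.8 g/L × 0.169 L = 6.726 g
trehalose: 39.7 g/L × 0.169 L = 6.709 g
sodium pyruvate: dilute stock: 16.6 mM × 169 mL ÷ 500 mM = 5.611 mL
HEPES buffer: dilute stock: 42.3 mM × 169 mL ÷ 1000 mM = 7.149 mL
cobalt chloride hexahydrate: 2.66 mg/L × 0.169 L = 0.450 mg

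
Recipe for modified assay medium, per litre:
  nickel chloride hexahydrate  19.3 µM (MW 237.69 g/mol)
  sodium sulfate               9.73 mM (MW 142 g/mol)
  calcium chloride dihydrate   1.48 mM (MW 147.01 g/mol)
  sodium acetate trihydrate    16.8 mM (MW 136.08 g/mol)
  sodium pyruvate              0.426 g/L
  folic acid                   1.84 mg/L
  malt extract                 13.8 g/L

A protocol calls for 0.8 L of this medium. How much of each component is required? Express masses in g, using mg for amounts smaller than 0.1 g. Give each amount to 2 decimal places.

nickel chloride hexahydrate 3.67 mg; sodium sulfate 1.11 g; calcium chloride dihydrate 0.17 g; sodium acetate trihydrate 1.83 g; sodium pyruvate 0.34 g; folic acid 1.47 mg; malt extract 11.04 g

Working volume: 0.8 L.
nickel chloride hexahydrate: 19.3 µmol/L × 237.69 g/mol × 0.8 L ÷ 1000 = 3.67 mg
sodium sulfate: 9.73 mmol/L × 142 g/mol × 0.8 L ÷ 1000 = 1.11 g
calcium chloride dihydrate: 1.48 mmol/L × 147.01 g/mol × 0.8 L ÷ 1000 = 0.17 g
sodium acetate trihydrate: 16.8 mmol/L × 136.08 g/mol × 0.8 L ÷ 1000 = 1.83 g
sodium pyruvate: 0.426 g/L × 0.8 L = 0.34 g
folic acid: 1.84 mg/L × 0.8 L = 1.47 mg
malt extract: 13.8 g/L × 0.8 L = 11.04 g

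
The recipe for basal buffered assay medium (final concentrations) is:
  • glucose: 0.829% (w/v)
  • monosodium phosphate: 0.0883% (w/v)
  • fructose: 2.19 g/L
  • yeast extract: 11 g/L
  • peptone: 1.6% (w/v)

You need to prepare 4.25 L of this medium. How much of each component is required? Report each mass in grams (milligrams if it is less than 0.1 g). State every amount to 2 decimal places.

glucose 35.23 g; monosodium phosphate 3.75 g; fructose 9.31 g; yeast extract 46.75 g; peptone 68.00 g

Working volume: 4.25 L.
glucose: 0.829% w/v = 8.29 g/L → 8.29 × 4.25 L = 35.23 g
monosodium phosphate: 0.0883% w/v = 0.883 g/L → 0.883 × 4.25 L = 3.75 g
fructose: 2.19 g/L × 4.25 L = 9.31 g
yeast extract: 11 g/L × 4.25 L = 46.75 g
peptone: 1.6% w/v = 16 g/L → 16 × 4.25 L = 68.00 g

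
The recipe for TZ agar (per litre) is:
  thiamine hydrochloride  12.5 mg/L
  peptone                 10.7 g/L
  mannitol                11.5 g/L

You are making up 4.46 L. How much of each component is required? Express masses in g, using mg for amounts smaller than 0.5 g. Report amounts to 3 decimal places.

Scale factor relative to 1 L: 4.46.
thiamine hydrochloride: 12.5 mg/L × 4.46 L = 55.750 mg
peptone: 10.7 g/L × 4.46 L = 47.722 g
mannitol: 11.5 g/L × 4.46 L = 51.290 g

thiamine hydrochloride 55.750 mg; peptone 47.722 g; mannitol 51.290 g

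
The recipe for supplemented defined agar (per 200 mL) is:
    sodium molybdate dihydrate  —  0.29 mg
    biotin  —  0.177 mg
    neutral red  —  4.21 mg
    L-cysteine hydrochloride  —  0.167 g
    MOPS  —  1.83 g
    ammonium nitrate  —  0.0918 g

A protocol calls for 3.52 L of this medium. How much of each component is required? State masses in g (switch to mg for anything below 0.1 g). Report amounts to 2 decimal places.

Scale factor = 3520 mL / 200 mL = 17.6.
sodium molybdate dihydrate: 0.29 mg × (3520 mL / 200 mL) = 5.10 mg
biotin: 0.177 mg × (3520 mL / 200 mL) = 3.12 mg
neutral red: 4.21 mg × (3520 mL / 200 mL) = 74.10 mg
L-cysteine hydrochloride: 0.167 g × (3520 mL / 200 mL) = 2.94 g
MOPS: 1.83 g × (3520 mL / 200 mL) = 32.21 g
ammonium nitrate: 0.0918 g × (3520 mL / 200 mL) = 1.62 g

sodium molybdate dihydrate 5.10 mg; biotin 3.12 mg; neutral red 74.10 mg; L-cysteine hydrochloride 2.94 g; MOPS 32.21 g; ammonium nitrate 1.62 g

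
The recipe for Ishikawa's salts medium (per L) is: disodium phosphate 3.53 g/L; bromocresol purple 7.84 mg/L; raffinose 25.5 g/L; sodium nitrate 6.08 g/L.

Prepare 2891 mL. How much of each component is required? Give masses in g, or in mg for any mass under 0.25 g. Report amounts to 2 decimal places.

disodium phosphate 10.21 g; bromocresol purple 22.67 mg; raffinose 73.72 g; sodium nitrate 17.58 g

Target volume = 2891 mL = 2.891 L.
disodium phosphate: 3.53 g/L × 2.891 L = 10.21 g
bromocresol purple: 7.84 mg/L × 2.891 L = 22.67 mg
raffinose: 25.5 g/L × 2.891 L = 73.72 g
sodium nitrate: 6.08 g/L × 2.891 L = 17.58 g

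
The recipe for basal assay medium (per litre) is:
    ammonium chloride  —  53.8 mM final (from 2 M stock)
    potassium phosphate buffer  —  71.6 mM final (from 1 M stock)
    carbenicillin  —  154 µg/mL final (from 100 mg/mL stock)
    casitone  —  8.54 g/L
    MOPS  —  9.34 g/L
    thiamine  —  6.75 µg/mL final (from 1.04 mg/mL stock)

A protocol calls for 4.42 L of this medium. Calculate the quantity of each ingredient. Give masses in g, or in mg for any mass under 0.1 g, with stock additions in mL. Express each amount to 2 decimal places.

Scale factor relative to 1 L: 4.42.
ammonium chloride: C1V1 = C2V2 → 53.8 mM × 4420 mL ÷ 2000 mM = 118.90 mL
potassium phosphate buffer: V = C2·V2/C1 = 71.6 mM × 4420 mL ÷ 1000 mM = 316.47 mL
carbenicillin: dilute stock: 154 µg/mL × 4420 mL ÷ 100000 µg/mL = 6.81 mL
casitone: 8.54 g/L × 4.42 L = 37.75 g
MOPS: 9.34 g/L × 4.42 L = 41.28 g
thiamine: C1V1 = C2V2 → 6.75 µg/mL × 4420 mL ÷ 1040 µg/mL = 28.69 mL

ammonium chloride 118.90 mL; potassium phosphate buffer 316.47 mL; carbenicillin 6.81 mL; casitone 37.75 g; MOPS 41.28 g; thiamine 28.69 mL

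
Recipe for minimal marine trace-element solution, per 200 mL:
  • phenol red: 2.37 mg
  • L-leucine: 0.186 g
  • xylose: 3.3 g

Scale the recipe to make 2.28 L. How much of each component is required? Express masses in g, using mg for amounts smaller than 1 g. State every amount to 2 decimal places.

Scale factor = 2280 mL / 200 mL = 11.4.
phenol red: 2.37 mg × (2280 mL / 200 mL) = 27.02 mg
L-leucine: 0.186 g × (2280 mL / 200 mL) = 2.12 g
xylose: 3.3 g × (2280 mL / 200 mL) = 37.62 g

phenol red 27.02 mg; L-leucine 2.12 g; xylose 37.62 g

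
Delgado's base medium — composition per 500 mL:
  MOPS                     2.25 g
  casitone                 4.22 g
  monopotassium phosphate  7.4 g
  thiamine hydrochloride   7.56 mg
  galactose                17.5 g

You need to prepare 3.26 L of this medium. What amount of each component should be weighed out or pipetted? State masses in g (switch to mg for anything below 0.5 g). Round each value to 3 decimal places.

Scale factor = 3260 mL / 500 mL = 6.52.
MOPS: 2.25 g × (3260 mL / 500 mL) = 14.670 g
casitone: 4.22 g × (3260 mL / 500 mL) = 27.514 g
monopotassium phosphate: 7.4 g × (3260 mL / 500 mL) = 48.248 g
thiamine hydrochloride: 7.56 mg × (3260 mL / 500 mL) = 49.291 mg
galactose: 17.5 g × (3260 mL / 500 mL) = 114.100 g

MOPS 14.670 g; casitone 27.514 g; monopotassium phosphate 48.248 g; thiamine hydrochloride 49.291 mg; galactose 114.100 g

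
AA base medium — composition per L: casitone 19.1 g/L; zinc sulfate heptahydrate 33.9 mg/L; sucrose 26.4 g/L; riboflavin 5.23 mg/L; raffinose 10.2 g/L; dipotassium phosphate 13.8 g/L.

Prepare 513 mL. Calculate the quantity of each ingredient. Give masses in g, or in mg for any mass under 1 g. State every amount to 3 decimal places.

Working volume: 513 mL = 0.513 L.
casitone: 19.1 g/L × 0.513 L = 9.798 g
zinc sulfate heptahydrate: 33.9 mg/L × 0.513 L = 17.391 mg
sucrose: 26.4 g/L × 0.513 L = 13.543 g
riboflavin: 5.23 mg/L × 0.513 L = 2.683 mg
raffinose: 10.2 g/L × 0.513 L = 5.233 g
dipotassium phosphate: 13.8 g/L × 0.513 L = 7.079 g

casitone 9.798 g; zinc sulfate heptahydrate 17.391 mg; sucrose 13.543 g; riboflavin 2.683 mg; raffinose 5.233 g; dipotassium phosphate 7.079 g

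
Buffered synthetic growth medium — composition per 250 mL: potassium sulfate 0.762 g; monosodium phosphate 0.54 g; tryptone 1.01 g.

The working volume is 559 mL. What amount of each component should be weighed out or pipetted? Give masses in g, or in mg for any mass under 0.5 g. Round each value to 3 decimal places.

Ratio of target to recipe volume: 559 / 250 = 2.236.
potassium sulfate: 0.762 g × (559 mL / 250 mL) = 1.704 g
monosodium phosphate: 0.54 g × (559 mL / 250 mL) = 1.207 g
tryptone: 1.01 g × (559 mL / 250 mL) = 2.258 g

potassium sulfate 1.704 g; monosodium phosphate 1.207 g; tryptone 2.258 g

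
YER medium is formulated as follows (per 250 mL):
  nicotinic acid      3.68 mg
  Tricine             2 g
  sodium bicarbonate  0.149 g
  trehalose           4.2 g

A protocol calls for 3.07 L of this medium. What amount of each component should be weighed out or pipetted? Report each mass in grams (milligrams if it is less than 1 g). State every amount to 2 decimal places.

Scale factor = 3070 mL / 250 mL = 12.28.
nicotinic acid: 3.68 mg × (3070 mL / 250 mL) = 45.19 mg
Tricine: 2 g × (3070 mL / 250 mL) = 24.56 g
sodium bicarbonate: 0.149 g × (3070 mL / 250 mL) = 1.83 g
trehalose: 4.2 g × (3070 mL / 250 mL) = 51.58 g

nicotinic acid 45.19 mg; Tricine 24.56 g; sodium bicarbonate 1.83 g; trehalose 51.58 g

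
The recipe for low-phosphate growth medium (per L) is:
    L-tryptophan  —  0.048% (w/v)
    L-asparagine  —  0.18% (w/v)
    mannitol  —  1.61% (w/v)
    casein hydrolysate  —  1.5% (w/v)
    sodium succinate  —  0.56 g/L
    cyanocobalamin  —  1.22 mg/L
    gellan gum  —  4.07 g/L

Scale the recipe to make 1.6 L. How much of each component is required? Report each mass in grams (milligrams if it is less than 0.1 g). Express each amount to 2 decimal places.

L-tryptophan 0.77 g; L-asparagine 2.88 g; mannitol 25.76 g; casein hydrolysate 24.00 g; sodium succinate 0.90 g; cyanocobalamin 1.95 mg; gellan gum 6.51 g

Working volume: 1.6 L.
L-tryptophan: 0.048 g per 100 mL × 1600 mL ÷ 100 = 0.77 g
L-asparagine: 0.18% w/v = 1.8 g/L → 1.8 × 1.6 L = 2.88 g
mannitol: 1.61 g per 100 mL × 1600 mL ÷ 100 = 25.76 g
casein hydrolysate: 1.5 g per 100 mL × 1600 mL ÷ 100 = 24.00 g
sodium succinate: 0.56 g/L × 1.6 L = 0.90 g
cyanocobalamin: 1.22 mg/L × 1.6 L = 1.95 mg
gellan gum: 4.07 g/L × 1.6 L = 6.51 g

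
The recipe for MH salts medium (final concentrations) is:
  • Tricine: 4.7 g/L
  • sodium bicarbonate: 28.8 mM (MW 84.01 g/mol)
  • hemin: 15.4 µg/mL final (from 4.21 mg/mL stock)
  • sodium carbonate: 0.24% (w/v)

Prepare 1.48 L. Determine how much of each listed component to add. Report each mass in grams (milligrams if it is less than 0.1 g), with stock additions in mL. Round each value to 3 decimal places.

Tricine 6.956 g; sodium bicarbonate 3.581 g; hemin 5.414 mL; sodium carbonate 3.552 g

Scale factor relative to 1 L: 1.48.
Tricine: 4.7 g/L × 1.48 L = 6.956 g
sodium bicarbonate: 28.8 mmol/L × 84.01 g/mol × 1.48 L ÷ 1000 = 3.581 g
hemin: V = C2·V2/C1 = 15.4 µg/mL × 1480 mL ÷ 4210 µg/mL = 5.414 mL
sodium carbonate: 0.24% w/v = 2.4 g/L → 2.4 × 1.48 L = 3.552 g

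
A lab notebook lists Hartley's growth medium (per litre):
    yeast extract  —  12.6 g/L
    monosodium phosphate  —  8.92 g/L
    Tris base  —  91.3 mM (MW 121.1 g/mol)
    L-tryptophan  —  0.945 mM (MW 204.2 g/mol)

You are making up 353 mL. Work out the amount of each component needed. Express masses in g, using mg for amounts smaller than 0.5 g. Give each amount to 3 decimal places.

Scale factor relative to 1 L: 0.353.
yeast extract: 12.6 g/L × 0.353 L = 4.448 g
monosodium phosphate: 8.92 g/L × 0.353 L = 3.149 g
Tris base: 91.3 mmol/L × 121.1 g/mol × 0.353 L ÷ 1000 = 3.903 g
L-tryptophan: 0.945 mmol/L × 204.2 mg/mmol × 0.353 L = 68.118 mg

yeast extract 4.448 g; monosodium phosphate 3.149 g; Tris base 3.903 g; L-tryptophan 68.118 mg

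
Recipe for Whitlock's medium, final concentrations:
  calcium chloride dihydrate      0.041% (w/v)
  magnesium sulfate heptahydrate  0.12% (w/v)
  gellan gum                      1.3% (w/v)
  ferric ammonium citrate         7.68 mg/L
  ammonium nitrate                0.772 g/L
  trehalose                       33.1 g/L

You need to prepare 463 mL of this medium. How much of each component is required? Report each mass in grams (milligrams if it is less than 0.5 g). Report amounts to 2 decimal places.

calcium chloride dihydrate 189.83 mg; magnesium sulfate heptahydrate 0.56 g; gellan gum 6.02 g; ferric ammonium citrate 3.56 mg; ammonium nitrate 357.44 mg; trehalose 15.33 g

Working volume: 463 mL = 0.463 L.
calcium chloride dihydrate: 0.041% w/v = 0.41 g/L → 0.41 × 0.463 L = 0.18983 g = 189.83 mg
magnesium sulfate heptahydrate: 0.12 g per 100 mL × 463 mL ÷ 100 = 0.56 g
gellan gum: 1.3% w/v = 13 g/L → 13 × 0.463 L = 6.02 g
ferric ammonium citrate: 7.68 mg/L × 0.463 L = 3.56 mg
ammonium nitrate: 0.772 g/L × 0.463 L = 0.357436 g = 357.44 mg
trehalose: 33.1 g/L × 0.463 L = 15.33 g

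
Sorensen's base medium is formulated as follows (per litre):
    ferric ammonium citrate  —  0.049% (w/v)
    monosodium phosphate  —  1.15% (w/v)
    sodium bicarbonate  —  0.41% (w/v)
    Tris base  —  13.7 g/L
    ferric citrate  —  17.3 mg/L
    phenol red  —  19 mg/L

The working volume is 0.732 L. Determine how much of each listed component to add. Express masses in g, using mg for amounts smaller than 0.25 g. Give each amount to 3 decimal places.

ferric ammonium citrate 0.359 g; monosodium phosphate 8.418 g; sodium bicarbonate 3.001 g; Tris base 10.028 g; ferric citrate 12.664 mg; phenol red 13.908 mg

Working volume: 0.732 L.
ferric ammonium citrate: 0.049% w/v = 0.49 g/L → 0.49 × 0.732 L = 0.359 g
monosodium phosphate: 1.15 g per 100 mL × 732 mL ÷ 100 = 8.418 g
sodium bicarbonate: 0.41 g per 100 mL × 732 mL ÷ 100 = 3.001 g
Tris base: 13.7 g/L × 0.732 L = 10.028 g
ferric citrate: 17.3 mg/L × 0.732 L = 12.664 mg
phenol red: 19 mg/L × 0.732 L = 13.908 mg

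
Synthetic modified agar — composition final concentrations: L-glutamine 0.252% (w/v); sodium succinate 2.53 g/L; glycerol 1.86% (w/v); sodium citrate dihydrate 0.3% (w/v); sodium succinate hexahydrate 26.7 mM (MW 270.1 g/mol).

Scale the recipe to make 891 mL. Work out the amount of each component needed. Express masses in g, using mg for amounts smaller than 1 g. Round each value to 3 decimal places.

Target volume = 891 mL = 0.891 L.
L-glutamine: 0.252% w/v = 2.52 g/L → 2.52 × 0.891 L = 2.245 g
sodium succinate: 2.53 g/L × 0.891 L = 2.254 g
glycerol: 1.86% w/v = 18.6 g/L → 18.6 × 0.891 L = 16.573 g
sodium citrate dihydrate: 0.3 g per 100 mL × 891 mL ÷ 100 = 2.673 g
sodium succinate hexahydrate: 26.7 mmol/L × 270.1 g/mol × 0.891 L ÷ 1000 = 6.426 g

L-glutamine 2.245 g; sodium succinate 2.254 g; glycerol 16.573 g; sodium citrate dihydrate 2.673 g; sodium succinate hexahydrate 6.426 g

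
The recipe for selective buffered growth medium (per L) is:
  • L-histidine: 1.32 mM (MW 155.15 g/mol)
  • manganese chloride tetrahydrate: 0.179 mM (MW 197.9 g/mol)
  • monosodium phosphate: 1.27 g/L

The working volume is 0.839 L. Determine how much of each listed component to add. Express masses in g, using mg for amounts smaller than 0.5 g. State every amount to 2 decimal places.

L-histidine 171.83 mg; manganese chloride tetrahydrate 29.72 mg; monosodium phosphate 1.07 g

Working volume: 0.839 L.
L-histidine: 1.32 mmol/L × 155.15 mg/mmol × 0.839 L = 171.83 mg
manganese chloride tetrahydrate: 0.179 mmol/L × 197.9 mg/mmol × 0.839 L = 29.72 mg
monosodium phosphate: 1.27 g/L × 0.839 L = 1.07 g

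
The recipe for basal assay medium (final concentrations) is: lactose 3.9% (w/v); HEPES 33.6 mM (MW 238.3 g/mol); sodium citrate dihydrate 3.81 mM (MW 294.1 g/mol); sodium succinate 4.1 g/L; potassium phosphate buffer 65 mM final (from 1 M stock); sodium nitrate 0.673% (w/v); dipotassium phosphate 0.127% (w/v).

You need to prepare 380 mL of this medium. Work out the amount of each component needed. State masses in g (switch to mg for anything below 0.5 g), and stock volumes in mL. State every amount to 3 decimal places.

lactose 14.820 g; HEPES 3.043 g; sodium citrate dihydrate 425.798 mg; sodium succinate 1.558 g; potassium phosphate buffer 24.700 mL; sodium nitrate 2.557 g; dipotassium phosphate 482.600 mg

Working volume: 380 mL = 0.38 L.
lactose: 3.9% w/v = 39 g/L → 39 × 0.38 L = 14.820 g
HEPES: 33.6 mmol/L × 238.3 g/mol × 0.38 L ÷ 1000 = 3.043 g
sodium citrate dihydrate: 3.81 mmol/L × 294.1 mg/mmol × 0.38 L = 425.798 mg
sodium succinate: 4.1 g/L × 0.38 L = 1.558 g
potassium phosphate buffer: C1V1 = C2V2 → 65 mM × 380 mL ÷ 1000 mM = 24.700 mL
sodium nitrate: 0.673 g per 100 mL × 380 mL ÷ 100 = 2.557 g
dipotassium phosphate: 0.127% w/v = 1.27 g/L → 1.27 × 0.38 L = 0.4826 g = 482.600 mg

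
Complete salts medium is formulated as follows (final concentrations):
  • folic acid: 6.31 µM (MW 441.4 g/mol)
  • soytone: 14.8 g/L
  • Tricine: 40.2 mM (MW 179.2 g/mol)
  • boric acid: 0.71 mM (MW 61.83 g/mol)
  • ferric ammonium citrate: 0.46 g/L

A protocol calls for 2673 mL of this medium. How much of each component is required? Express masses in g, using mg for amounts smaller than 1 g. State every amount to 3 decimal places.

folic acid 7.445 mg; soytone 39.560 g; Tricine 19.256 g; boric acid 117.343 mg; ferric ammonium citrate 1.230 g

Scale factor relative to 1 L: 2.673.
folic acid: 6.31 µmol/L × 441.4 g/mol × 2.673 L ÷ 1000 = 7.445 mg
soytone: 14.8 g/L × 2.673 L = 39.560 g
Tricine: 40.2 mmol/L × 179.2 g/mol × 2.673 L ÷ 1000 = 19.256 g
boric acid: 0.71 mmol/L × 61.83 mg/mmol × 2.673 L = 117.343 mg
ferric ammonium citrate: 0.46 g/L × 2.673 L = 1.230 g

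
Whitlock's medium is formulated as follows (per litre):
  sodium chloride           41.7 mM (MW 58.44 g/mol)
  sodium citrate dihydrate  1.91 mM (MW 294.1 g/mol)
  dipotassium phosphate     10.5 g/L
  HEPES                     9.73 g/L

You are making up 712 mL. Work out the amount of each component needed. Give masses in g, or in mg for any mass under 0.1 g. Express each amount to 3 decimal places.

Target volume = 712 mL = 0.712 L.
sodium chloride: 41.7 mmol/L × 58.44 g/mol × 0.712 L ÷ 1000 = 1.735 g
sodium citrate dihydrate: 1.91 mmol/L × 294.1 g/mol × 0.712 L ÷ 1000 = 0.400 g
dipotassium phosphate: 10.5 g/L × 0.712 L = 7.476 g
HEPES: 9.73 g/L × 0.712 L = 6.928 g

sodium chloride 1.735 g; sodium citrate dihydrate 0.400 g; dipotassium phosphate 7.476 g; HEPES 6.928 g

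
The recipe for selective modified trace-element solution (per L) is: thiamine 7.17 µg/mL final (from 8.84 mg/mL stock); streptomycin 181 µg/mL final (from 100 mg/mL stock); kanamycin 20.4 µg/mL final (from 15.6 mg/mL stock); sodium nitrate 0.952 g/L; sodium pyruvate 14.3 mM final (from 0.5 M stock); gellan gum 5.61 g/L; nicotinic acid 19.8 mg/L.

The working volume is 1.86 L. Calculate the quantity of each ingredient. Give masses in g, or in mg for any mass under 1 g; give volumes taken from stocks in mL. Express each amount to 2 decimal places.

thiamine 1.51 mL; streptomycin 3.37 mL; kanamycin 2.43 mL; sodium nitrate 1.77 g; sodium pyruvate 53.20 mL; gellan gum 10.43 g; nicotinic acid 36.83 mg

Scale factor relative to 1 L: 1.86.
thiamine: V = C2·V2/C1 = 7.17 µg/mL × 1860 mL ÷ 8840 µg/mL = 1.51 mL
streptomycin: V = C2·V2/C1 = 181 µg/mL × 1860 mL ÷ 100000 µg/mL = 3.37 mL
kanamycin: V = C2·V2/C1 = 20.4 µg/mL × 1860 mL ÷ 15600 µg/mL = 2.43 mL
sodium nitrate: 0.952 g/L × 1.86 L = 1.77 g
sodium pyruvate: dilute stock: 14.3 mM × 1860 mL ÷ 500 mM = 53.20 mL
gellan gum: 5.61 g/L × 1.86 L = 10.43 g
nicotinic acid: 19.8 mg/L × 1.86 L = 36.83 mg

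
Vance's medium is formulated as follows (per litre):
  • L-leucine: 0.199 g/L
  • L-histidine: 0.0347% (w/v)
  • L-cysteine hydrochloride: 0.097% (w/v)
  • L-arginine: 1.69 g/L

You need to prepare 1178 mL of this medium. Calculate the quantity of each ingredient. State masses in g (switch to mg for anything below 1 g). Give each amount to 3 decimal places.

L-leucine 234.422 mg; L-histidine 408.766 mg; L-cysteine hydrochloride 1.143 g; L-arginine 1.991 g

Scale factor relative to 1 L: 1.178.
L-leucine: 0.199 g/L × 1.178 L = 0.234422 g = 234.422 mg
L-histidine: 0.0347 g per 100 mL × 1178 mL ÷ 100 = 0.408766 g = 408.766 mg
L-cysteine hydrochloride: 0.097% w/v = 0.97 g/L → 0.97 × 1.178 L = 1.143 g
L-arginine: 1.69 g/L × 1.178 L = 1.991 g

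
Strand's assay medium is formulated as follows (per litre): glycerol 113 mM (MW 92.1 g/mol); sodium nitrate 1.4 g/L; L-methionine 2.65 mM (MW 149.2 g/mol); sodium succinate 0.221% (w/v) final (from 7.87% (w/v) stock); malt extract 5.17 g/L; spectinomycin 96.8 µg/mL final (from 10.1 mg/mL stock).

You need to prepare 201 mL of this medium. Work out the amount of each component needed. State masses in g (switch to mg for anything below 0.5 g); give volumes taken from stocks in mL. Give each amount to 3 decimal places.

glycerol 2.092 g; sodium nitrate 281.400 mg; L-methionine 79.471 mg; sodium succinate 5.644 mL; malt extract 1.039 g; spectinomycin 1.926 mL

Target volume = 201 mL = 0.201 L.
glycerol: 113 mmol/L × 92.1 g/mol × 0.201 L ÷ 1000 = 2.092 g
sodium nitrate: 1.4 g/L × 0.201 L = 0.2814 g = 281.400 mg
L-methionine: 2.65 mmol/L × 149.2 mg/mmol × 0.201 L = 79.471 mg
sodium succinate: C1V1 = C2V2 → 0.221% ÷ 7.87% × 201 mL = 5.644 mL
malt extract: 5.17 g/L × 0.201 L = 1.039 g
spectinomycin: dilute stock: 96.8 µg/mL × 201 mL ÷ 10100 µg/mL = 1.926 mL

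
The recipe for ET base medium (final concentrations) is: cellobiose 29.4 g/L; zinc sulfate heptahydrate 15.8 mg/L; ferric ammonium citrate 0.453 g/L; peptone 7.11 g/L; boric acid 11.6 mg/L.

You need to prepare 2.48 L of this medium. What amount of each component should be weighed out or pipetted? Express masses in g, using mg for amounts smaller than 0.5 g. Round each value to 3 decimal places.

Working volume: 2.48 L.
cellobiose: 29.4 g/L × 2.48 L = 72.912 g
zinc sulfate heptahydrate: 15.8 mg/L × 2.48 L = 39.184 mg
ferric ammonium citrate: 0.453 g/L × 2.48 L = 1.123 g
peptone: 7.11 g/L × 2.48 L = 17.633 g
boric acid: 11.6 mg/L × 2.48 L = 28.768 mg

cellobiose 72.912 g; zinc sulfate heptahydrate 39.184 mg; ferric ammonium citrate 1.123 g; peptone 17.633 g; boric acid 28.768 mg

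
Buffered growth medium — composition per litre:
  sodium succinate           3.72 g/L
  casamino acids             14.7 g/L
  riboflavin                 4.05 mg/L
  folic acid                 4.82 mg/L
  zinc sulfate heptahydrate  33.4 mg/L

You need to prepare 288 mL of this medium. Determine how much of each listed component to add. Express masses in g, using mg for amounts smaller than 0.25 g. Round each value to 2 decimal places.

Scale factor relative to 1 L: 0.288.
sodium succinate: 3.72 g/L × 0.288 L = 1.07 g
casamino acids: 14.7 g/L × 0.288 L = 4.23 g
riboflavin: 4.05 mg/L × 0.288 L = 1.17 mg
folic acid: 4.82 mg/L × 0.288 L = 1.39 mg
zinc sulfate heptahydrate: 33.4 mg/L × 0.288 L = 9.62 mg

sodium succinate 1.07 g; casamino acids 4.23 g; riboflavin 1.17 mg; folic acid 1.39 mg; zinc sulfate heptahydrate 9.62 mg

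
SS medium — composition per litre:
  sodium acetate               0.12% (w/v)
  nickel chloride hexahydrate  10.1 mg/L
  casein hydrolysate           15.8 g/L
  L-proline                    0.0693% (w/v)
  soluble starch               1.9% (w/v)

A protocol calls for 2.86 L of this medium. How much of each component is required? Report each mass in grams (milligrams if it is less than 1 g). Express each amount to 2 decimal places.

Scale factor relative to 1 L: 2.86.
sodium acetate: 0.12% w/v = 1.2 g/L → 1.2 × 2.86 L = 3.43 g
nickel chloride hexahydrate: 10.1 mg/L × 2.86 L = 28.89 mg
casein hydrolysate: 15.8 g/L × 2.86 L = 45.19 g
L-proline: 0.0693 g per 100 mL × 2860 mL ÷ 100 = 1.98 g
soluble starch: 1.9% w/v = 19 g/L → 19 × 2.86 L = 54.34 g

sodium acetate 3.43 g; nickel chloride hexahydrate 28.89 mg; casein hydrolysate 45.19 g; L-proline 1.98 g; soluble starch 54.34 g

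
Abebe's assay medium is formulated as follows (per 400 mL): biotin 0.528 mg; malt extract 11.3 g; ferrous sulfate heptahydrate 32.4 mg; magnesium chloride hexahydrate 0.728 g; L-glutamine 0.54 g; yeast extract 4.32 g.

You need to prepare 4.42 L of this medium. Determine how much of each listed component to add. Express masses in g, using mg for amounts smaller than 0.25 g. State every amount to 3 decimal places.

biotin 5.834 mg; malt extract 124.865 g; ferrous sulfate heptahydrate 0.358 g; magnesium chloride hexahydrate 8.044 g; L-glutamine 5.967 g; yeast extract 47.736 g

Scale factor = 4420 mL / 400 mL = 11.05.
biotin: 0.528 mg × (4420 mL / 400 mL) = 5.834 mg
malt extract: 11.3 g × (4420 mL / 400 mL) = 124.865 g
ferrous sulfate heptahydrate: 32.4 mg × (4420 mL / 400 mL) = 358.02 mg = 0.358 g
magnesium chloride hexahydrate: 0.728 g × (4420 mL / 400 mL) = 8.044 g
L-glutamine: 0.54 g × (4420 mL / 400 mL) = 5.967 g
yeast extract: 4.32 g × (4420 mL / 400 mL) = 47.736 g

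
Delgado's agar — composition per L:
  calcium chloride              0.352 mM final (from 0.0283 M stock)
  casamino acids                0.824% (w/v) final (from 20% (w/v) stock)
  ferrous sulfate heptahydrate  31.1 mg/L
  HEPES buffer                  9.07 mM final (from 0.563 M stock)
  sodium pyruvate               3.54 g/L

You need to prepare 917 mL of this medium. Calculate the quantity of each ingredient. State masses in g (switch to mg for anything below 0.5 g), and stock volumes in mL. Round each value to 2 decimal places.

Working volume: 917 mL = 0.917 L.
calcium chloride: dilute stock: 0.352 mM × 917 mL ÷ 28.3 mM = 11.41 mL
casamino acids: C1V1 = C2V2 → 0.824% ÷ 20% × 917 mL = 37.78 mL
ferrous sulfate heptahydrate: 31.1 mg/L × 0.917 L = 28.52 mg
HEPES buffer: C1V1 = C2V2 → 9.07 mM × 917 mL ÷ 563 mM = 14.77 mL
sodium pyruvate: 3.54 g/L × 0.917 L = 3.25 g

calcium chloride 11.41 mL; casamino acids 37.78 mL; ferrous sulfate heptahydrate 28.52 mg; HEPES buffer 14.77 mL; sodium pyruvate 3.25 g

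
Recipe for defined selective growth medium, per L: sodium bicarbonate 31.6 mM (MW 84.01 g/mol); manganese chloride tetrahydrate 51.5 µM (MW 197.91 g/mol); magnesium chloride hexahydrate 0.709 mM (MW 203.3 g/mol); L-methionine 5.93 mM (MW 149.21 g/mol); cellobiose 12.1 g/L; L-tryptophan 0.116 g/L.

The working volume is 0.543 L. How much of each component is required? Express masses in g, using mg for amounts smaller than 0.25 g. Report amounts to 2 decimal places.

sodium bicarbonate 1.44 g; manganese chloride tetrahydrate 5.53 mg; magnesium chloride hexahydrate 78.27 mg; L-methionine 0.48 g; cellobiose 6.57 g; L-tryptophan 62.99 mg

Working volume: 0.543 L.
sodium bicarbonate: 31.6 mmol/L × 84.01 g/mol × 0.543 L ÷ 1000 = 1.44 g
manganese chloride tetrahydrate: 51.5 µmol/L × 197.91 g/mol × 0.543 L ÷ 1000 = 5.53 mg
magnesium chloride hexahydrate: 0.709 mmol/L × 203.3 mg/mmol × 0.543 L = 78.27 mg
L-methionine: 5.93 mmol/L × 149.21 g/mol × 0.543 L ÷ 1000 = 0.48 g
cellobiose: 12.1 g/L × 0.543 L = 6.57 g
L-tryptophan: 0.116 g/L × 0.543 L = 0.062988 g = 62.99 mg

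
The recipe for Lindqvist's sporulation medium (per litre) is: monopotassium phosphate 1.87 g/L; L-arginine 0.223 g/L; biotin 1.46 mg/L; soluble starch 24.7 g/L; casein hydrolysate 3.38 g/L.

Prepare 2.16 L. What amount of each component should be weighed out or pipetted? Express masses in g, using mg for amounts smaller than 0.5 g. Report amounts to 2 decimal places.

monopotassium phosphate 4.04 g; L-arginine 481.68 mg; biotin 3.15 mg; soluble starch 53.35 g; casein hydrolysate 7.30 g

Working volume: 2.16 L.
monopotassium phosphate: 1.87 g/L × 2.16 L = 4.04 g
L-arginine: 0.223 g/L × 2.16 L = 0.48168 g = 481.68 mg
biotin: 1.46 mg/L × 2.16 L = 3.15 mg
soluble starch: 24.7 g/L × 2.16 L = 53.35 g
casein hydrolysate: 3.38 g/L × 2.16 L = 7.30 g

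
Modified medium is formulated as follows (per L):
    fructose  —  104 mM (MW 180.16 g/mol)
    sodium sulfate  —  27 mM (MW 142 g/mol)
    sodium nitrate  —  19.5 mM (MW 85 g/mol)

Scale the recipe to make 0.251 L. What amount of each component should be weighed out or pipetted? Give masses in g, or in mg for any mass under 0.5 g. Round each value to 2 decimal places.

Scale factor relative to 1 L: 0.251.
fructose: 104 mmol/L × 180.16 g/mol × 0.251 L ÷ 1000 = 4.70 g
sodium sulfate: 27 mmol/L × 142 g/mol × 0.251 L ÷ 1000 = 0.96 g
sodium nitrate: 19.5 mmol/L × 85 mg/mmol × 0.251 L = 416.03 mg

fructose 4.70 g; sodium sulfate 0.96 g; sodium nitrate 416.03 mg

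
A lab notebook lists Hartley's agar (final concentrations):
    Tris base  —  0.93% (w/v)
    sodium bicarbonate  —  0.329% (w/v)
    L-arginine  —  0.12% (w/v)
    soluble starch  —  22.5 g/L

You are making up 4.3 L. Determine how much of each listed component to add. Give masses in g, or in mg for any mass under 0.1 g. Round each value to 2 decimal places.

Tris base 39.99 g; sodium bicarbonate 14.15 g; L-arginine 5.16 g; soluble starch 96.75 g

Scale factor relative to 1 L: 4.3.
Tris base: 0.93 g per 100 mL × 4300 mL ÷ 100 = 39.99 g
sodium bicarbonate: 0.329% w/v = 3.29 g/L → 3.29 × 4.3 L = 14.15 g
L-arginine: 0.12% w/v = 1.2 g/L → 1.2 × 4.3 L = 5.16 g
soluble starch: 22.5 g/L × 4.3 L = 96.75 g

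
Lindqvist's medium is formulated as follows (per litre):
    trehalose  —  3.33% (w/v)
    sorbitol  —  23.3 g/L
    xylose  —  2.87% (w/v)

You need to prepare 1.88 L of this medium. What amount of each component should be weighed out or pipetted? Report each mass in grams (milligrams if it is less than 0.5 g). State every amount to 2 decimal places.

Scale factor relative to 1 L: 1.88.
trehalose: 3.33 g per 100 mL × 1880 mL ÷ 100 = 62.60 g
sorbitol: 23.3 g/L × 1.88 L = 43.80 g
xylose: 2.87 g per 100 mL × 1880 mL ÷ 100 = 53.96 g

trehalose 62.60 g; sorbitol 43.80 g; xylose 53.96 g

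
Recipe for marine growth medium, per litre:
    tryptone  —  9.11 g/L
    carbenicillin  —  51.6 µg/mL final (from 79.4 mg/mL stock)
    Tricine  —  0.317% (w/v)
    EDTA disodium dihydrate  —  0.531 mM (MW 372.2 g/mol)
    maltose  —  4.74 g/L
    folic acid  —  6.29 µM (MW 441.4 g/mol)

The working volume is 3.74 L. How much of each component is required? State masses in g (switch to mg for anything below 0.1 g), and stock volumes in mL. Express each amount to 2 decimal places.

tryptone 34.07 g; carbenicillin 2.43 mL; Tricine 11.86 g; EDTA disodium dihydrate 0.74 g; maltose 17.73 g; folic acid 10.38 mg

Working volume: 3.74 L.
tryptone: 9.11 g/L × 3.74 L = 34.07 g
carbenicillin: dilute stock: 51.6 µg/mL × 3740 mL ÷ 79400 µg/mL = 2.43 mL
Tricine: 0.317% w/v = 3.17 g/L → 3.17 × 3.74 L = 11.86 g
EDTA disodium dihydrate: 0.531 mmol/L × 372.2 g/mol × 3.74 L ÷ 1000 = 0.74 g
maltose: 4.74 g/L × 3.74 L = 17.73 g
folic acid: 6.29 µmol/L × 441.4 g/mol × 3.74 L ÷ 1000 = 10.38 mg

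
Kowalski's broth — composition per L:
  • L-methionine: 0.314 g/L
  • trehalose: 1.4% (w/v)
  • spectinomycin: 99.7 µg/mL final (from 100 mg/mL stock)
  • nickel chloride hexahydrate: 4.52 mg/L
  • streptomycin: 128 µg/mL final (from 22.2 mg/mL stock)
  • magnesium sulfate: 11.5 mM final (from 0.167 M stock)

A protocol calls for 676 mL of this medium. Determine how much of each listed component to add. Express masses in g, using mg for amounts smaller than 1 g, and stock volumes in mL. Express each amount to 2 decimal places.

L-methionine 212.26 mg; trehalose 9.46 g; spectinomycin 0.67 mL; nickel chloride hexahydrate 3.06 mg; streptomycin 3.90 mL; magnesium sulfate 46.55 mL

Working volume: 676 mL = 0.676 L.
L-methionine: 0.314 g/L × 0.676 L = 0.212264 g = 212.26 mg
trehalose: 1.4 g per 100 mL × 676 mL ÷ 100 = 9.46 g
spectinomycin: V = C2·V2/C1 = 99.7 µg/mL × 676 mL ÷ 100000 µg/mL = 0.67 mL
nickel chloride hexahydrate: 4.52 mg/L × 0.676 L = 3.06 mg
streptomycin: dilute stock: 128 µg/mL × 676 mL ÷ 22200 µg/mL = 3.90 mL
magnesium sulfate: V = C2·V2/C1 = 11.5 mM × 676 mL ÷ 167 mM = 46.55 mL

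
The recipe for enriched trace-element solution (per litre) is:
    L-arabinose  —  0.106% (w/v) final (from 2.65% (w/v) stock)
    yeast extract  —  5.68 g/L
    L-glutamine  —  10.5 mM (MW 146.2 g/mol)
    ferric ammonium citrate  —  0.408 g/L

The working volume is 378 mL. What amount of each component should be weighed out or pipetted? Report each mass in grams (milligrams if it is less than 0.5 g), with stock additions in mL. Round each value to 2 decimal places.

Target volume = 378 mL = 0.378 L.
L-arabinose: C1V1 = C2V2 → 0.106% ÷ 2.65% × 378 mL = 15.12 mL
yeast extract: 5.68 g/L × 0.378 L = 2.15 g
L-glutamine: 10.5 mmol/L × 146.2 g/mol × 0.378 L ÷ 1000 = 0.58 g
ferric ammonium citrate: 0.408 g/L × 0.378 L = 0.154224 g = 154.22 mg

L-arabinose 15.12 mL; yeast extract 2.15 g; L-glutamine 0.58 g; ferric ammonium citrate 154.22 mg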